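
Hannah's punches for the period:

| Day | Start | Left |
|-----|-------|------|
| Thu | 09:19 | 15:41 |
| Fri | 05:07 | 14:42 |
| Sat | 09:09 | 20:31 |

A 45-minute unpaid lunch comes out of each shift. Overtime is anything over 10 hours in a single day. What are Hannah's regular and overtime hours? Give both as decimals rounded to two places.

Thu: 09:19–15:41 = 6 h 22 min; less 45 min break → 5 h 37 min
Fri: 05:07–14:42 = 9 h 35 min; less 45 min break → 8 h 50 min
Sat: 09:09–20:31 = 11 h 22 min; less 45 min break → 10 h 37 min
Thu reg 5 h 37 min / OT 0 h 0 min; Fri reg 8 h 50 min / OT 0 h 0 min; Sat reg 10 h 0 min / OT 0 h 37 min.
Totals: regular 24 h 27 min, overtime 0 h 37 min.

Regular 24.45 hours, overtime 0.62 hours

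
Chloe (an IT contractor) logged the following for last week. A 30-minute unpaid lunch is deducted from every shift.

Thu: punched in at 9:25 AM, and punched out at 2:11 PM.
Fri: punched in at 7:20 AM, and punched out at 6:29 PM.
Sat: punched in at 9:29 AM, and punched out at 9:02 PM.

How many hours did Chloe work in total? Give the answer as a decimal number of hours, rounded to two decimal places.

25.97 hours

Thu: 9:25 AM–2:11 PM = 4 h 46 min; less 30 min break → 4 h 16 min
Fri: 7:20 AM–6:29 PM = 11 h 9 min; less 30 min break → 10 h 39 min
Sat: 9:29 AM–9:02 PM = 11 h 33 min; less 30 min break → 11 h 3 min
Total: 4 h 16 min + 10 h 39 min + 11 h 3 min = 25 h 58 min.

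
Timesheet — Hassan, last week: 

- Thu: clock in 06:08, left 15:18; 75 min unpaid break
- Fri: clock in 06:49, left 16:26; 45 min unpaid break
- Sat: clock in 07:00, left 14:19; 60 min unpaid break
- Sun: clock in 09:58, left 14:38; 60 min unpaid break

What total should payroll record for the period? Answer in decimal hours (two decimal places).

26.77 hours

Thu: 06:08–15:18 = 9 h 10 min; less 75 min break → 7 h 55 min
Fri: 06:49–16:26 = 9 h 37 min; less 45 min break → 8 h 52 min
Sat: 07:00–14:19 = 7 h 19 min; less 60 min break → 6 h 19 min
Sun: 09:58–14:38 = 4 h 40 min; less 60 min break → 3 h 40 min
Total: 7 h 55 min + 8 h 52 min + 6 h 19 min + 3 h 40 min = 26 h 46 min.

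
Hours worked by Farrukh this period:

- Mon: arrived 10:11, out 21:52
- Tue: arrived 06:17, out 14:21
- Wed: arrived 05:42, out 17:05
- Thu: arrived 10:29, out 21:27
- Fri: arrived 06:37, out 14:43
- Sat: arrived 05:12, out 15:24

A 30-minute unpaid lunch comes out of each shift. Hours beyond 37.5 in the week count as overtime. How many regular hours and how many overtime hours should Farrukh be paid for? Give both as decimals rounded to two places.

Regular 37.50 hours, overtime 19.90 hours

Mon: 10:11–21:52 = 11 h 41 min; less 30 min break → 11 h 11 min
Tue: 06:17–14:21 = 8 h 4 min; less 30 min break → 7 h 34 min
Wed: 05:42–17:05 = 11 h 23 min; less 30 min break → 10 h 53 min
Thu: 10:29–21:27 = 10 h 58 min; less 30 min break → 10 h 28 min
Fri: 06:37–14:43 = 8 h 6 min; less 30 min break → 7 h 36 min
Sat: 05:12–15:24 = 10 h 12 min; less 30 min break → 9 h 42 min
Total worked: 57 h 24 min = 57.40 h.
Threshold 37.5 h → overtime 19 h 54 min, regular 37 h 30 min.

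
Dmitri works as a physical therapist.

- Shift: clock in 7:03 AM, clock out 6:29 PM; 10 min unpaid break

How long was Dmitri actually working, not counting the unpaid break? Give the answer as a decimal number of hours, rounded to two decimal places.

Shift: 7:03 AM–6:29 PM = 11 h 26 min; less 10 min break → 11 h 16 min

11.27 hours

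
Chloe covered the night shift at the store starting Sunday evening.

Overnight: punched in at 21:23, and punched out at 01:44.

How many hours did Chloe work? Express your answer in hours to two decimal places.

Overnight: 21:23 → midnight = 2 h 37 min; midnight → 01:44 = 1 h 44 min; span 4 h 21 min

4.35 hours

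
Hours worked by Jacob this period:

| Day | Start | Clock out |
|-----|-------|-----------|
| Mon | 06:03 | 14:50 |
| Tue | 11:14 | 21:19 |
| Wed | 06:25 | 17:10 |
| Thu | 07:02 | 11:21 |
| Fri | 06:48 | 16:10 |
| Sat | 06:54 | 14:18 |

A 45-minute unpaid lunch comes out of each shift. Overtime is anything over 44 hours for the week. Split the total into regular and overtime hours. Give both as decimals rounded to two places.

Mon: 06:03–14:50 = 8 h 47 min; less 45 min break → 8 h 2 min
Tue: 11:14–21:19 = 10 h 5 min; less 45 min break → 9 h 20 min
Wed: 06:25–17:10 = 10 h 45 min; less 45 min break → 10 h 0 min
Thu: 07:02–11:21 = 4 h 19 min; less 45 min break → 3 h 34 min
Fri: 06:48–16:10 = 9 h 22 min; less 45 min break → 8 h 37 min
Sat: 06:54–14:18 = 7 h 24 min; less 45 min break → 6 h 39 min
Total worked: 46 h 12 min = 46.20 h.
Threshold 44 h → overtime 2 h 12 min, regular 44 h 0 min.

Regular 44.00 hours, overtime 2.20 hours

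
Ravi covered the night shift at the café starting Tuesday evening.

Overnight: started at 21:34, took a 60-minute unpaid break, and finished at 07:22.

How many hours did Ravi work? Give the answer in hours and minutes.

8 h 48 min

Overnight: 21:34 → midnight = 2 h 26 min; midnight → 07:22 = 7 h 22 min; span 9 h 48 min; less 60 min break → 8 h 48 min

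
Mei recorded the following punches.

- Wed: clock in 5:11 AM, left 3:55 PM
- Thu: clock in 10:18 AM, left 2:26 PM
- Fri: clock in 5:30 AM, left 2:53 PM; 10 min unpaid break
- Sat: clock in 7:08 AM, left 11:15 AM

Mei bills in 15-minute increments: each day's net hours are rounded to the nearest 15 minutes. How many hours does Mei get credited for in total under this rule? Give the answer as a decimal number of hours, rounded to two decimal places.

28.25 hours

Wed: 5:11 AM–3:55 PM = 10 h 44 min → rounds to 10 h 45 min
Thu: 10:18 AM–2:26 PM = 4 h 8 min → rounds to 4 h 15 min
Fri: 5:30 AM–2:53 PM = 9 h 23 min − 10 min = 9 h 13 min → rounds to 9 h 15 min
Sat: 7:08 AM–11:15 AM = 4 h 7 min → rounds to 4 h 0 min
Total credited: 28 h 15 min.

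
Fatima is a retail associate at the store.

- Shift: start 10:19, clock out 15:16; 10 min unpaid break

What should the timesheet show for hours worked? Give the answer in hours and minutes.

Shift: 10:19–15:16 = 4 h 57 min; less 10 min break → 4 h 47 min

4 h 47 min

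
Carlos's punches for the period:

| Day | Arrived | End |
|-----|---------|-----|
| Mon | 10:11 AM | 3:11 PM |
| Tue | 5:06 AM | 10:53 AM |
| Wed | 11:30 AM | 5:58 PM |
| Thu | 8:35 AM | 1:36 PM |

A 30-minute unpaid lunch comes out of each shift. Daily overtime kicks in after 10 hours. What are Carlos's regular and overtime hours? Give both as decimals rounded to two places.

Mon: 10:11 AM–3:11 PM = 5 h 0 min; less 30 min break → 4 h 30 min
Tue: 5:06 AM–10:53 AM = 5 h 47 min; less 30 min break → 5 h 17 min
Wed: 11:30 AM–5:58 PM = 6 h 28 min; less 30 min break → 5 h 58 min
Thu: 8:35 AM–1:36 PM = 5 h 1 min; less 30 min break → 4 h 31 min
Mon reg 4 h 30 min / OT 0 h 0 min; Tue reg 5 h 17 min / OT 0 h 0 min; Wed reg 5 h 58 min / OT 0 h 0 min; Thu reg 4 h 31 min / OT 0 h 0 min.
Totals: regular 20 h 16 min, overtime 0 h 0 min.

Regular 20.27 hours, overtime 0.00 hours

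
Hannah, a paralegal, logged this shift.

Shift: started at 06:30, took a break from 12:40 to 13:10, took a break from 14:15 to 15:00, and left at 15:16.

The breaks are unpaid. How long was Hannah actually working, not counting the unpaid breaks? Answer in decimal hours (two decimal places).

Shift: 06:30–15:16 = 8 h 46 min; less 75 min break → 7 h 31 min

7.52 hours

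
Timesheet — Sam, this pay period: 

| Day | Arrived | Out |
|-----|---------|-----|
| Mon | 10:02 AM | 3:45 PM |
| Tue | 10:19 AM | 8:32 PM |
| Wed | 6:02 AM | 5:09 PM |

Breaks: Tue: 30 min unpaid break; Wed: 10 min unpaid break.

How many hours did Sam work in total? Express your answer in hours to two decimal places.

26.38 hours

Mon: 10:02 AM–3:45 PM = 5 h 43 min
Tue: 10:19 AM–8:32 PM = 10 h 13 min; less 30 min break → 9 h 43 min
Wed: 6:02 AM–5:09 PM = 11 h 7 min; less 10 min break → 10 h 57 min
Total: 5 h 43 min + 9 h 43 min + 10 h 57 min = 26 h 23 min.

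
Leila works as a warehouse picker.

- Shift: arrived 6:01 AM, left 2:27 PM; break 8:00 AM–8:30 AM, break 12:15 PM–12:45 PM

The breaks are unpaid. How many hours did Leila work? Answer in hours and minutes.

7 h 26 min

Shift: 6:01 AM–2:27 PM = 8 h 26 min; less 60 min break → 7 h 26 min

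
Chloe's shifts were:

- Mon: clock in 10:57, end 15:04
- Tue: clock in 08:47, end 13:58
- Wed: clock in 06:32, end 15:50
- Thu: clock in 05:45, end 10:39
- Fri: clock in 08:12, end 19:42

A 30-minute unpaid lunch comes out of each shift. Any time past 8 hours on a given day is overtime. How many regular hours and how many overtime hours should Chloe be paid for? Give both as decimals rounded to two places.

Regular 28.70 hours, overtime 3.80 hours

Mon: 10:57–15:04 = 4 h 7 min; less 30 min break → 3 h 37 min
Tue: 08:47–13:58 = 5 h 11 min; less 30 min break → 4 h 41 min
Wed: 06:32–15:50 = 9 h 18 min; less 30 min break → 8 h 48 min
Thu: 05:45–10:39 = 4 h 54 min; less 30 min break → 4 h 24 min
Fri: 08:12–19:42 = 11 h 30 min; less 30 min break → 11 h 0 min
Mon reg 3 h 37 min / OT 0 h 0 min; Tue reg 4 h 41 min / OT 0 h 0 min; Wed reg 8 h 0 min / OT 0 h 48 min; Thu reg 4 h 24 min / OT 0 h 0 min; Fri reg 8 h 0 min / OT 3 h 0 min.
Totals: regular 28 h 42 min, overtime 3 h 48 min.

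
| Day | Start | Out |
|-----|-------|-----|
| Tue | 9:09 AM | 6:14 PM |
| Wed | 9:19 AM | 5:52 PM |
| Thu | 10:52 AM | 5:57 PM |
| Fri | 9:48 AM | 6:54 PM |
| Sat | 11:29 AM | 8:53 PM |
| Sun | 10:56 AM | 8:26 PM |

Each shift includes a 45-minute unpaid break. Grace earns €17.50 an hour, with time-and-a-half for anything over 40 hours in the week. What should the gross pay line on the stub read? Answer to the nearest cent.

Tue: 9:09 AM–6:14 PM = 9 h 5 min; less 45 min break → 8 h 20 min
Wed: 9:19 AM–5:52 PM = 8 h 33 min; less 45 min break → 7 h 48 min
Thu: 10:52 AM–5:57 PM = 7 h 5 min; less 45 min break → 6 h 20 min
Fri: 9:48 AM–6:54 PM = 9 h 6 min; less 45 min break → 8 h 21 min
Sat: 11:29 AM–8:53 PM = 9 h 24 min; less 45 min break → 8 h 39 min
Sun: 10:56 AM–8:26 PM = 9 h 30 min; less 45 min break → 8 h 45 min
Total worked: 48 h 13 min = 2893 min.
Regular 40 h 0 min = 2400 min at €17.50/h; overtime 8 h 13 min = 493 min at €26.25/h.
Pay = (2400 × €17.50 + 493 × €26.25) ÷ 60 = €915.69.

€915.69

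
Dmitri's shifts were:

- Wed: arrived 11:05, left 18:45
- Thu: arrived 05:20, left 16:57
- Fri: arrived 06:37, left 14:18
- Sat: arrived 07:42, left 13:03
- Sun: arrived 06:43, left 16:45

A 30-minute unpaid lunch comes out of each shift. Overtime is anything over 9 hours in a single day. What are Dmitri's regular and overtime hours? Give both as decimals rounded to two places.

Wed: 11:05–18:45 = 7 h 40 min; less 30 min break → 7 h 10 min
Thu: 05:20–16:57 = 11 h 37 min; less 30 min break → 11 h 7 min
Fri: 06:37–14:18 = 7 h 41 min; less 30 min break → 7 h 11 min
Sat: 07:42–13:03 = 5 h 21 min; less 30 min break → 4 h 51 min
Sun: 06:43–16:45 = 10 h 2 min; less 30 min break → 9 h 32 min
Wed reg 7 h 10 min / OT 0 h 0 min; Thu reg 9 h 0 min / OT 2 h 7 min; Fri reg 7 h 11 min / OT 0 h 0 min; Sat reg 4 h 51 min / OT 0 h 0 min; Sun reg 9 h 0 min / OT 0 h 32 min.
Totals: regular 37 h 12 min, overtime 2 h 39 min.

Regular 37.20 hours, overtime 2.65 hours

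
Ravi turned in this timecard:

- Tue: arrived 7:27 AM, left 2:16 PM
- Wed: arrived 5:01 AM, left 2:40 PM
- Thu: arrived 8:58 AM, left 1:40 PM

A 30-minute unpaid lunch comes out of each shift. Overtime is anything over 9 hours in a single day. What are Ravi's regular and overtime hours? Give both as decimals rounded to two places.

Regular 19.52 hours, overtime 0.15 hours

Tue: 7:27 AM–2:16 PM = 6 h 49 min; less 30 min break → 6 h 19 min
Wed: 5:01 AM–2:40 PM = 9 h 39 min; less 30 min break → 9 h 9 min
Thu: 8:58 AM–1:40 PM = 4 h 42 min; less 30 min break → 4 h 12 min
Tue reg 6 h 19 min / OT 0 h 0 min; Wed reg 9 h 0 min / OT 0 h 9 min; Thu reg 4 h 12 min / OT 0 h 0 min.
Totals: regular 19 h 31 min, overtime 0 h 9 min.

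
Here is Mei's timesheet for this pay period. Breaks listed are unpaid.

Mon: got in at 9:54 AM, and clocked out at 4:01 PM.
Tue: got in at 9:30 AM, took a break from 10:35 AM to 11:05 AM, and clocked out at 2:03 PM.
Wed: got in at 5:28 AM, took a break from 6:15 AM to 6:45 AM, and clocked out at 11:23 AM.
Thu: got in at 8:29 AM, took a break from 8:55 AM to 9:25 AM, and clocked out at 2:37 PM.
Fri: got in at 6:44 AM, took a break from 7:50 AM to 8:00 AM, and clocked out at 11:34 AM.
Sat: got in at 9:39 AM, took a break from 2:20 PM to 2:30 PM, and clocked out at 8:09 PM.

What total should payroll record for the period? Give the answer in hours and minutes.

36 h 13 min

Mon: 9:54 AM–4:01 PM = 6 h 7 min
Tue: 9:30 AM–2:03 PM = 4 h 33 min; less 30 min break → 4 h 3 min
Wed: 5:28 AM–11:23 AM = 5 h 55 min; less 30 min break → 5 h 25 min
Thu: 8:29 AM–2:37 PM = 6 h 8 min; less 30 min break → 5 h 38 min
Fri: 6:44 AM–11:34 AM = 4 h 50 min; less 10 min break → 4 h 40 min
Sat: 9:39 AM–8:09 PM = 10 h 30 min; less 10 min break → 10 h 20 min
Total: 6 h 7 min + 4 h 3 min + 5 h 25 min + 5 h 38 min + 4 h 40 min + 10 h 20 min = 36 h 13 min.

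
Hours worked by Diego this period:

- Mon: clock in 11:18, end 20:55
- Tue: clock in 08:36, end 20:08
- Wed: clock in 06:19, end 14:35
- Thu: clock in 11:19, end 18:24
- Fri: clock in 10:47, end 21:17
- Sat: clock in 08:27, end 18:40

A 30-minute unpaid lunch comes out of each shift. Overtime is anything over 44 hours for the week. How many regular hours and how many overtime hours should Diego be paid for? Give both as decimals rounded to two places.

Regular 44.00 hours, overtime 10.22 hours

Mon: 11:18–20:55 = 9 h 37 min; less 30 min break → 9 h 7 min
Tue: 08:36–20:08 = 11 h 32 min; less 30 min break → 11 h 2 min
Wed: 06:19–14:35 = 8 h 16 min; less 30 min break → 7 h 46 min
Thu: 11:19–18:24 = 7 h 5 min; less 30 min break → 6 h 35 min
Fri: 10:47–21:17 = 10 h 30 min; less 30 min break → 10 h 0 min
Sat: 08:27–18:40 = 10 h 13 min; less 30 min break → 9 h 43 min
Total worked: 54 h 13 min = 54.22 h.
Threshold 44 h → overtime 10 h 13 min, regular 44 h 0 min.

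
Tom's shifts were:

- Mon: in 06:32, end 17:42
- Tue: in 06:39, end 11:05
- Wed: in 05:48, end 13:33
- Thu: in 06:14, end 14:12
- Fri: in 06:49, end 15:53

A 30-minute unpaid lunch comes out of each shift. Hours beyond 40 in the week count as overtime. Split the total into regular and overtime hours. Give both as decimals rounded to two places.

Mon: 06:32–17:42 = 11 h 10 min; less 30 min break → 10 h 40 min
Tue: 06:39–11:05 = 4 h 26 min; less 30 min break → 3 h 56 min
Wed: 05:48–13:33 = 7 h 45 min; less 30 min break → 7 h 15 min
Thu: 06:14–14:12 = 7 h 58 min; less 30 min break → 7 h 28 min
Fri: 06:49–15:53 = 9 h 4 min; less 30 min break → 8 h 34 min
Total worked: 37 h 53 min = 37.88 h.
Threshold 40 h → overtime 0 h 0 min, regular 37 h 53 min.

Regular 37.88 hours, overtime 0.00 hours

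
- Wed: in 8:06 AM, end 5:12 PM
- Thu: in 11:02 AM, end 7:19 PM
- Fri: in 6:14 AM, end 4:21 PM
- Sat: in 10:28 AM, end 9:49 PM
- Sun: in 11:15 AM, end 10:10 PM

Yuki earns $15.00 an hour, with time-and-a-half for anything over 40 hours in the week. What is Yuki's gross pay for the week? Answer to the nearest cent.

Wed: 8:06 AM–5:12 PM = 9 h 6 min
Thu: 11:02 AM–7:19 PM = 8 h 17 min
Fri: 6:14 AM–4:21 PM = 10 h 7 min
Sat: 10:28 AM–9:49 PM = 11 h 21 min
Sun: 11:15 AM–10:10 PM = 10 h 55 min
Total worked: 49 h 46 min = 2986 min.
Regular 40 h 0 min = 2400 min at $15.00/h; overtime 9 h 46 min = 586 min at $22.50/h.
Pay = (2400 × $15.00 + 586 × $22.50) ÷ 60 = $819.75.

$819.75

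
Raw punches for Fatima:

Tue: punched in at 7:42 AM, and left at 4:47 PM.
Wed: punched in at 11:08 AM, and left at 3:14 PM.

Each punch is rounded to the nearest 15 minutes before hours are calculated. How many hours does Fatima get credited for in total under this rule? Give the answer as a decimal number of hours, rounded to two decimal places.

13.00 hours

Tue: in 7:42 AM→7:45 AM, out 4:47 PM→4:45 PM; 9 h 0 min
Wed: in 11:08 AM→11:15 AM, out 3:14 PM→3:15 PM; 4 h 0 min
Total credited: 13 h 0 min.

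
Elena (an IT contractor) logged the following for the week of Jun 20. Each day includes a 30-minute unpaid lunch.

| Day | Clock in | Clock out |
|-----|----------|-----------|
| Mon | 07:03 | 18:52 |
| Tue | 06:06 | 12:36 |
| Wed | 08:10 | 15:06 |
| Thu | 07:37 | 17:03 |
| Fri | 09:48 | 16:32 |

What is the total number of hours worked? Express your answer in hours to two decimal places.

Mon: 07:03–18:52 = 11 h 49 min; less 30 min break → 11 h 19 min
Tue: 06:06–12:36 = 6 h 30 min; less 30 min break → 6 h 0 min
Wed: 08:10–15:06 = 6 h 56 min; less 30 min break → 6 h 26 min
Thu: 07:37–17:03 = 9 h 26 min; less 30 min break → 8 h 56 min
Fri: 09:48–16:32 = 6 h 44 min; less 30 min break → 6 h 14 min
Total: 11 h 19 min + 6 h 0 min + 6 h 26 min + 8 h 56 min + 6 h 14 min = 38 h 55 min.

38.92 hours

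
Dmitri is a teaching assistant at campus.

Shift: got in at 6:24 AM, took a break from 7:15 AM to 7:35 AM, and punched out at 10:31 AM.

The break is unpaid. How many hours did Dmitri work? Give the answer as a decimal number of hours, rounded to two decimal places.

Shift: 6:24 AM–10:31 AM = 4 h 7 min; less 20 min break → 3 h 47 min

3.78 hours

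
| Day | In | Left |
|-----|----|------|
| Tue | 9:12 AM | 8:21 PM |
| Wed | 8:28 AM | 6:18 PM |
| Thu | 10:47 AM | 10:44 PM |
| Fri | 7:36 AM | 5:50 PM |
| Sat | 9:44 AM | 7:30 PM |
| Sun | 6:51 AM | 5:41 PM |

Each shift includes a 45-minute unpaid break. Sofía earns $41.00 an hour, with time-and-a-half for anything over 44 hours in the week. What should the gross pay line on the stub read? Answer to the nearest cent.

Tue: 9:12 AM–8:21 PM = 11 h 9 min; less 45 min break → 10 h 24 min
Wed: 8:28 AM–6:18 PM = 9 h 50 min; less 45 min break → 9 h 5 min
Thu: 10:47 AM–10:44 PM = 11 h 57 min; less 45 min break → 11 h 12 min
Fri: 7:36 AM–5:50 PM = 10 h 14 min; less 45 min break → 9 h 29 min
Sat: 9:44 AM–7:30 PM = 9 h 46 min; less 45 min break → 9 h 1 min
Sun: 6:51 AM–5:41 PM = 10 h 50 min; less 45 min break → 10 h 5 min
Total worked: 59 h 16 min = 3556 min.
Regular 44 h 0 min = 2640 min at $41.00/h; overtime 15 h 16 min = 916 min at $61.50/h.
Pay = (2640 × $41.00 + 916 × $61.50) ÷ 60 = $2742.90.

$2742.90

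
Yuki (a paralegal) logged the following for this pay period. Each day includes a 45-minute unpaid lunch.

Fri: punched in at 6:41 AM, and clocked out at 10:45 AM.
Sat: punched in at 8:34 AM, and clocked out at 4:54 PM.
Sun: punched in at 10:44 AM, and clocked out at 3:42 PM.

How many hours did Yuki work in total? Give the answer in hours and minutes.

Fri: 6:41 AM–10:45 AM = 4 h 4 min; less 45 min break → 3 h 19 min
Sat: 8:34 AM–4:54 PM = 8 h 20 min; less 45 min break → 7 h 35 min
Sun: 10:44 AM–3:42 PM = 4 h 58 min; less 45 min break → 4 h 13 min
Total: 3 h 19 min + 7 h 35 min + 4 h 13 min = 15 h 7 min.

15 h 7 min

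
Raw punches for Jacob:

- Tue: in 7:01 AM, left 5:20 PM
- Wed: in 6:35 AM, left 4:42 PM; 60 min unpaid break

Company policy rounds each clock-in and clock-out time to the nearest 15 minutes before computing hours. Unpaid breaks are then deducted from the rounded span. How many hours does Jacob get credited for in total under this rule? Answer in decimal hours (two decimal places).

Tue: in 7:01 AM→7:00 AM, out 5:20 PM→5:15 PM; 10 h 15 min
Wed: in 6:35 AM→6:30 AM, out 4:42 PM→4:45 PM; 10 h 15 min − 60 min = 9 h 15 min
Total credited: 19 h 30 min.

19.50 hours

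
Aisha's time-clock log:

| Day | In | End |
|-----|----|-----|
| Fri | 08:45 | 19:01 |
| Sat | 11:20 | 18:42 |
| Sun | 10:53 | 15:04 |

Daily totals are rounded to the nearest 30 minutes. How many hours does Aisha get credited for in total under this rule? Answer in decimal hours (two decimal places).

Fri: 08:45–19:01 = 10 h 16 min → rounds to 10 h 30 min
Sat: 11:20–18:42 = 7 h 22 min → rounds to 7 h 30 min
Sun: 10:53–15:04 = 4 h 11 min → rounds to 4 h 0 min
Total credited: 22 h 0 min.

22.00 hours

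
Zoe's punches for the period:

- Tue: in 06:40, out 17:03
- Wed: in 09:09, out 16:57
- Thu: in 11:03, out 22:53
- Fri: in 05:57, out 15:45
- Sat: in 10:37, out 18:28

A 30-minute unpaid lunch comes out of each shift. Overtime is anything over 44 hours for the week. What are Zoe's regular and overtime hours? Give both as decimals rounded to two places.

Tue: 06:40–17:03 = 10 h 23 min; less 30 min break → 9 h 53 min
Wed: 09:09–16:57 = 7 h 48 min; less 30 min break → 7 h 18 min
Thu: 11:03–22:53 = 11 h 50 min; less 30 min break → 11 h 20 min
Fri: 05:57–15:45 = 9 h 48 min; less 30 min break → 9 h 18 min
Sat: 10:37–18:28 = 7 h 51 min; less 30 min break → 7 h 21 min
Total worked: 45 h 10 min = 45.17 h.
Threshold 44 h → overtime 1 h 10 min, regular 44 h 0 min.

Regular 44.00 hours, overtime 1.17 hours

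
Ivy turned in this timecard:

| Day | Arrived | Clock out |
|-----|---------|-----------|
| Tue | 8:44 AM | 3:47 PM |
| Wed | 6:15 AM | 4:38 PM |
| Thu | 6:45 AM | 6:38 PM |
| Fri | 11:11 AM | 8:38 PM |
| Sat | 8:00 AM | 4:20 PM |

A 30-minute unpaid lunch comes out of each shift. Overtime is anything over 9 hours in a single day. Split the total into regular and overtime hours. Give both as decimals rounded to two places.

Regular 41.33 hours, overtime 3.27 hours

Tue: 8:44 AM–3:47 PM = 7 h 3 min; less 30 min break → 6 h 33 min
Wed: 6:15 AM–4:38 PM = 10 h 23 min; less 30 min break → 9 h 53 min
Thu: 6:45 AM–6:38 PM = 11 h 53 min; less 30 min break → 11 h 23 min
Fri: 11:11 AM–8:38 PM = 9 h 27 min; less 30 min break → 8 h 57 min
Sat: 8:00 AM–4:20 PM = 8 h 20 min; less 30 min break → 7 h 50 min
Tue reg 6 h 33 min / OT 0 h 0 min; Wed reg 9 h 0 min / OT 0 h 53 min; Thu reg 9 h 0 min / OT 2 h 23 min; Fri reg 8 h 57 min / OT 0 h 0 min; Sat reg 7 h 50 min / OT 0 h 0 min.
Totals: regular 41 h 20 min, overtime 3 h 16 min.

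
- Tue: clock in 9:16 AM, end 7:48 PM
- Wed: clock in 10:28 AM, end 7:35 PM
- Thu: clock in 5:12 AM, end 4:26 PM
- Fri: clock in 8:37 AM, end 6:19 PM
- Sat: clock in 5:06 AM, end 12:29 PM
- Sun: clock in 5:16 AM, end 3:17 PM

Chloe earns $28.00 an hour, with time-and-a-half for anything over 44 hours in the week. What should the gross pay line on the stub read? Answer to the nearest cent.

$1819.30

Tue: 9:16 AM–7:48 PM = 10 h 32 min
Wed: 10:28 AM–7:35 PM = 9 h 7 min
Thu: 5:12 AM–4:26 PM = 11 h 14 min
Fri: 8:37 AM–6:19 PM = 9 h 42 min
Sat: 5:06 AM–12:29 PM = 7 h 23 min
Sun: 5:16 AM–3:17 PM = 10 h 1 min
Total worked: 57 h 59 min = 3479 min.
Regular 44 h 0 min = 2640 min at $28.00/h; overtime 13 h 59 min = 839 min at $42.00/h.
Pay = (2640 × $28.00 + 839 × $42.00) ÷ 60 = $1819.30.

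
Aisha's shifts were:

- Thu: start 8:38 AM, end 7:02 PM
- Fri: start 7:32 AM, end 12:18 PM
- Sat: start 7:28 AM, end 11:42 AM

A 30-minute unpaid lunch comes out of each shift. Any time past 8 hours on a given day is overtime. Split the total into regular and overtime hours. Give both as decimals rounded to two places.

Regular 16.00 hours, overtime 1.90 hours

Thu: 8:38 AM–7:02 PM = 10 h 24 min; less 30 min break → 9 h 54 min
Fri: 7:32 AM–12:18 PM = 4 h 46 min; less 30 min break → 4 h 16 min
Sat: 7:28 AM–11:42 AM = 4 h 14 min; less 30 min break → 3 h 44 min
Thu reg 8 h 0 min / OT 1 h 54 min; Fri reg 4 h 16 min / OT 0 h 0 min; Sat reg 3 h 44 min / OT 0 h 0 min.
Totals: regular 16 h 0 min, overtime 1 h 54 min.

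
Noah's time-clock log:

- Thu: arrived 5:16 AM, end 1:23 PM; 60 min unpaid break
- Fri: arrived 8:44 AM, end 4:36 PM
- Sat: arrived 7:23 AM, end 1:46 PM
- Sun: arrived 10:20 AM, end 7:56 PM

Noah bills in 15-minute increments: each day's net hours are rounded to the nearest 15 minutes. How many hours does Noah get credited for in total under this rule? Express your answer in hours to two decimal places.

30.75 hours

Thu: 5:16 AM–1:23 PM = 8 h 7 min − 60 min = 7 h 7 min → rounds to 7 h 0 min
Fri: 8:44 AM–4:36 PM = 7 h 52 min → rounds to 7 h 45 min
Sat: 7:23 AM–1:46 PM = 6 h 23 min → rounds to 6 h 30 min
Sun: 10:20 AM–7:56 PM = 9 h 36 min → rounds to 9 h 30 min
Total credited: 30 h 45 min.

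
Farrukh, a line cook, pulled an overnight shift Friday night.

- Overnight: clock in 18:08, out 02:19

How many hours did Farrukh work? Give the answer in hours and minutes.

8 h 11 min

Overnight: 18:08 → midnight = 5 h 52 min; midnight → 02:19 = 2 h 19 min; span 8 h 11 min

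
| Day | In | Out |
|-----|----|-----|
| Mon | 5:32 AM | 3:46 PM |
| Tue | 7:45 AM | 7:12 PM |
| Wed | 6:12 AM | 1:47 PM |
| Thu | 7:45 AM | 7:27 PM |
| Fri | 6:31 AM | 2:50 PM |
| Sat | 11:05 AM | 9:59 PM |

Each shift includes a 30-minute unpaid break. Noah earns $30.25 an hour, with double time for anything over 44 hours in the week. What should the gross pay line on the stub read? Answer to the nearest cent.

$2128.59

Mon: 5:32 AM–3:46 PM = 10 h 14 min; less 30 min break → 9 h 44 min
Tue: 7:45 AM–7:12 PM = 11 h 27 min; less 30 min break → 10 h 57 min
Wed: 6:12 AM–1:47 PM = 7 h 35 min; less 30 min break → 7 h 5 min
Thu: 7:45 AM–7:27 PM = 11 h 42 min; less 30 min break → 11 h 12 min
Fri: 6:31 AM–2:50 PM = 8 h 19 min; less 30 min break → 7 h 49 min
Sat: 11:05 AM–9:59 PM = 10 h 54 min; less 30 min break → 10 h 24 min
Total worked: 57 h 11 min = 3431 min.
Regular 44 h 0 min = 2640 min at $30.25/h; overtime 13 h 11 min = 791 min at $60.50/h.
Pay = (2640 × $30.25 + 791 × $60.50) ÷ 60 = $2128.59.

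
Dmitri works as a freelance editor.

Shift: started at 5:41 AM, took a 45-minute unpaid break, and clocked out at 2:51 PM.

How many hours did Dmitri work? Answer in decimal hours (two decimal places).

Shift: 5:41 AM–2:51 PM = 9 h 10 min; less 45 min break → 8 h 25 min

8.42 hours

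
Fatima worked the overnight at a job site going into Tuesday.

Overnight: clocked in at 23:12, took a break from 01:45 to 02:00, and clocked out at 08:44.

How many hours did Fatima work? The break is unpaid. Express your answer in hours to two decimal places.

Overnight: 23:12 → midnight = 0 h 48 min; midnight → 08:44 = 8 h 44 min; span 9 h 32 min; less 15 min break → 9 h 17 min

9.28 hours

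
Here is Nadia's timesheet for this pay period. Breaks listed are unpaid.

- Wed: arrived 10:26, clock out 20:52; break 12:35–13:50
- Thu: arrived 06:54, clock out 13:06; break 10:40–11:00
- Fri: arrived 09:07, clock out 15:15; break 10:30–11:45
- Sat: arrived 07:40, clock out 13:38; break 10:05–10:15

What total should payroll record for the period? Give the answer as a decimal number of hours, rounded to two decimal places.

25.73 hours

Wed: 10:26–20:52 = 10 h 26 min; less 75 min break → 9 h 11 min
Thu: 06:54–13:06 = 6 h 12 min; less 20 min break → 5 h 52 min
Fri: 09:07–15:15 = 6 h 8 min; less 75 min break → 4 h 53 min
Sat: 07:40–13:38 = 5 h 58 min; less 10 min break → 5 h 48 min
Total: 9 h 11 min + 5 h 52 min + 4 h 53 min + 5 h 48 min = 25 h 44 min.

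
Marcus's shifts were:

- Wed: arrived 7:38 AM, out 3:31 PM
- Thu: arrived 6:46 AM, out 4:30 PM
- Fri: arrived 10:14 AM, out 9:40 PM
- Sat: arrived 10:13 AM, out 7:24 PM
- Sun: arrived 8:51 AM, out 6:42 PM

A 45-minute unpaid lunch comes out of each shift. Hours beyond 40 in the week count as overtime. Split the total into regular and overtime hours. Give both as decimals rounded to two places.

Regular 40.00 hours, overtime 4.33 hours

Wed: 7:38 AM–3:31 PM = 7 h 53 min; less 45 min break → 7 h 8 min
Thu: 6:46 AM–4:30 PM = 9 h 44 min; less 45 min break → 8 h 59 min
Fri: 10:14 AM–9:40 PM = 11 h 26 min; less 45 min break → 10 h 41 min
Sat: 10:13 AM–7:24 PM = 9 h 11 min; less 45 min break → 8 h 26 min
Sun: 8:51 AM–6:42 PM = 9 h 51 min; less 45 min break → 9 h 6 min
Total worked: 44 h 20 min = 44.33 h.
Threshold 40 h → overtime 4 h 20 min, regular 40 h 0 min.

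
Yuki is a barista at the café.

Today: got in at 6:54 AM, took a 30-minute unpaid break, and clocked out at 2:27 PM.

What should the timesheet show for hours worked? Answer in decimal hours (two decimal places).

7.05 hours

Today: 6:54 AM–2:27 PM = 7 h 33 min; less 30 min break → 7 h 3 min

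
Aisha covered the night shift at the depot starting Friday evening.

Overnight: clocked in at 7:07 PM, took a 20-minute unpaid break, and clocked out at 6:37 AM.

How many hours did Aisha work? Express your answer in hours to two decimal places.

11.17 hours

Overnight: 7:07 PM → midnight = 4 h 53 min; midnight → 6:37 AM = 6 h 37 min; span 11 h 30 min; less 20 min break → 11 h 10 min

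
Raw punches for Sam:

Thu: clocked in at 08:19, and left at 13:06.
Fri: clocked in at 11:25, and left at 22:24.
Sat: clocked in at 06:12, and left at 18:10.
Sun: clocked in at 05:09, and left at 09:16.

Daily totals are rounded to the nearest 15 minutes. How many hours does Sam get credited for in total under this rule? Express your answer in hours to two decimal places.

31.75 hours

Thu: 08:19–13:06 = 4 h 47 min → rounds to 4 h 45 min
Fri: 11:25–22:24 = 10 h 59 min → rounds to 11 h 0 min
Sat: 06:12–18:10 = 11 h 58 min → rounds to 12 h 0 min
Sun: 05:09–09:16 = 4 h 7 min → rounds to 4 h 0 min
Total credited: 31 h 45 min.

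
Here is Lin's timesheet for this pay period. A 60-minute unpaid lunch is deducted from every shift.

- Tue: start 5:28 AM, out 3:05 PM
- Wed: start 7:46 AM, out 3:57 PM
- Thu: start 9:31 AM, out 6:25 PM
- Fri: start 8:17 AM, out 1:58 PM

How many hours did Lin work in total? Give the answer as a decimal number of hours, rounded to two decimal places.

Tue: 5:28 AM–3:05 PM = 9 h 37 min; less 60 min break → 8 h 37 min
Wed: 7:46 AM–3:57 PM = 8 h 11 min; less 60 min break → 7 h 11 min
Thu: 9:31 AM–6:25 PM = 8 h 54 min; less 60 min break → 7 h 54 min
Fri: 8:17 AM–1:58 PM = 5 h 41 min; less 60 min break → 4 h 41 min
Total: 8 h 37 min + 7 h 11 min + 7 h 54 min + 4 h 41 min = 28 h 23 min.

28.38 hours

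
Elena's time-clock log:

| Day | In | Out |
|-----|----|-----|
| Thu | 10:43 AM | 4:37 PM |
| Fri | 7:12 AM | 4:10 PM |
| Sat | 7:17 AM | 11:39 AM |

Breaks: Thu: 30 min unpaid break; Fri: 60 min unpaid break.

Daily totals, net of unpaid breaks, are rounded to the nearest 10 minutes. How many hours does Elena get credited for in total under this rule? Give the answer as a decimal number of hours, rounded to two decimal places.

Thu: 10:43 AM–4:37 PM = 5 h 54 min − 30 min = 5 h 24 min → rounds to 5 h 20 min
Fri: 7:12 AM–4:10 PM = 8 h 58 min − 60 min = 7 h 58 min → rounds to 8 h 0 min
Sat: 7:17 AM–11:39 AM = 4 h 22 min → rounds to 4 h 20 min
Total credited: 17 h 40 min.

17.67 hours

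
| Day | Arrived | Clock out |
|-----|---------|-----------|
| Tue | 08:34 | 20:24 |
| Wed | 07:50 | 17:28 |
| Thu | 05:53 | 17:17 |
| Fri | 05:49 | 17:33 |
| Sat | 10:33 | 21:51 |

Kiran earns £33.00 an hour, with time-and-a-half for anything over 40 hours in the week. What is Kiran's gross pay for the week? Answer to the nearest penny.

Tue: 08:34–20:24 = 11 h 50 min
Wed: 07:50–17:28 = 9 h 38 min
Thu: 05:53–17:17 = 11 h 24 min
Fri: 05:49–17:33 = 11 h 44 min
Sat: 10:33–21:51 = 11 h 18 min
Total worked: 55 h 54 min = 3354 min.
Regular 40 h 0 min = 2400 min at £33.00/h; overtime 15 h 54 min = 954 min at £49.50/h.
Pay = (2400 × £33.00 + 954 × £49.50) ÷ 60 = £2107.05.

£2107.05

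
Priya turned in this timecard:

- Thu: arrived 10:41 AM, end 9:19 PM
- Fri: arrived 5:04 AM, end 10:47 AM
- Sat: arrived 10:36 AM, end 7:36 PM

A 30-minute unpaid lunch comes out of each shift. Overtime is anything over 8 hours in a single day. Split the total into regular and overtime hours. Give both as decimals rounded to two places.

Thu: 10:41 AM–9:19 PM = 10 h 38 min; less 30 min break → 10 h 8 min
Fri: 5:04 AM–10:47 AM = 5 h 43 min; less 30 min break → 5 h 13 min
Sat: 10:36 AM–7:36 PM = 9 h 0 min; less 30 min break → 8 h 30 min
Thu reg 8 h 0 min / OT 2 h 8 min; Fri reg 5 h 13 min / OT 0 h 0 min; Sat reg 8 h 0 min / OT 0 h 30 min.
Totals: regular 21 h 13 min, overtime 2 h 38 min.

Regular 21.22 hours, overtime 2.63 hours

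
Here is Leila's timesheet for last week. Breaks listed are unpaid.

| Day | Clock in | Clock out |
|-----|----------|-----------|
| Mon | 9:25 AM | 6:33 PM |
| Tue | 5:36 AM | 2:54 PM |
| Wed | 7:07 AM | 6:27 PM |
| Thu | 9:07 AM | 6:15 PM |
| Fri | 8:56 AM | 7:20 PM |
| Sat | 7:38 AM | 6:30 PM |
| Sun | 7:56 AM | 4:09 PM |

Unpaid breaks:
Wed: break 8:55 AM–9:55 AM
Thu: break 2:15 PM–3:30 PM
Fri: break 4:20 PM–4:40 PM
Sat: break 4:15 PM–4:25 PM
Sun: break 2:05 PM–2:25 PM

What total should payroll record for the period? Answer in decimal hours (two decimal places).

65.30 hours

Mon: 9:25 AM–6:33 PM = 9 h 8 min
Tue: 5:36 AM–2:54 PM = 9 h 18 min
Wed: 7:07 AM–6:27 PM = 11 h 20 min; less 60 min break → 10 h 20 min
Thu: 9:07 AM–6:15 PM = 9 h 8 min; less 75 min break → 7 h 53 min
Fri: 8:56 AM–7:20 PM = 10 h 24 min; less 20 min break → 10 h 4 min
Sat: 7:38 AM–6:30 PM = 10 h 52 min; less 10 min break → 10 h 42 min
Sun: 7:56 AM–4:09 PM = 8 h 13 min; less 20 min break → 7 h 53 min
Total: 9 h 8 min + 9 h 18 min + 10 h 20 min + 7 h 53 min + 10 h 4 min + 10 h 42 min + 7 h 53 min = 65 h 18 min.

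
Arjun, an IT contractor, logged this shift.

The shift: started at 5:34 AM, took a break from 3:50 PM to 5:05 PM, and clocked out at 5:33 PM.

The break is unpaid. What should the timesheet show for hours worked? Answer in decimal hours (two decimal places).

10.73 hours

The shift: 5:34 AM–5:33 PM = 11 h 59 min; less 75 min break → 10 h 44 min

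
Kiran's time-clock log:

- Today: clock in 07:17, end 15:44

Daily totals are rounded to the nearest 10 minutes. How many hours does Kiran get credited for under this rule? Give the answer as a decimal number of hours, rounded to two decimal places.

Today: 07:17–15:44 = 8 h 27 min → rounds to 8 h 30 min

8.50 hours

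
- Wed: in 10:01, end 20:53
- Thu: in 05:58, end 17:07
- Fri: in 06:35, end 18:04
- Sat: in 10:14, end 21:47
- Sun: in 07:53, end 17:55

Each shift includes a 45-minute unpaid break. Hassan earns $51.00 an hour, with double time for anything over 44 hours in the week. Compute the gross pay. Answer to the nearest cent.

$2992.00

Wed: 10:01–20:53 = 10 h 52 min; less 45 min break → 10 h 7 min
Thu: 05:58–17:07 = 11 h 9 min; less 45 min break → 10 h 24 min
Fri: 06:35–18:04 = 11 h 29 min; less 45 min break → 10 h 44 min
Sat: 10:14–21:47 = 11 h 33 min; less 45 min break → 10 h 48 min
Sun: 07:53–17:55 = 10 h 2 min; less 45 min break → 9 h 17 min
Total worked: 51 h 20 min = 3080 min.
Regular 44 h 0 min = 2640 min at $51.00/h; overtime 7 h 20 min = 440 min at $102.00/h.
Pay = (2640 × $51.00 + 440 × $102.00) ÷ 60 = $2992.00.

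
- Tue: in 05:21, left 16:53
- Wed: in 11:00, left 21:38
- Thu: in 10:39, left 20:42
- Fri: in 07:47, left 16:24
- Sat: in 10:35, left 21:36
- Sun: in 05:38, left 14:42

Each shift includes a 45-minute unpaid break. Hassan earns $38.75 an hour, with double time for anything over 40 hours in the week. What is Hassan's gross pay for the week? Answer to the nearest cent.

$2822.29

Tue: 05:21–16:53 = 11 h 32 min; less 45 min break → 10 h 47 min
Wed: 11:00–21:38 = 10 h 38 min; less 45 min break → 9 h 53 min
Thu: 10:39–20:42 = 10 h 3 min; less 45 min break → 9 h 18 min
Fri: 07:47–16:24 = 8 h 37 min; less 45 min break → 7 h 52 min
Sat: 10:35–21:36 = 11 h 1 min; less 45 min break → 10 h 16 min
Sun: 05:38–14:42 = 9 h 4 min; less 45 min break → 8 h 19 min
Total worked: 56 h 25 min = 3385 min.
Regular 40 h 0 min = 2400 min at $38.75/h; overtime 16 h 25 min = 985 min at $77.50/h.
Pay = (2400 × $38.75 + 985 × $77.50) ÷ 60 = $2822.29.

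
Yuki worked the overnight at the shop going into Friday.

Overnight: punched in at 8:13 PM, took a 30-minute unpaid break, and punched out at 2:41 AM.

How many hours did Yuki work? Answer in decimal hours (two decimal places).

Overnight: 8:13 PM → midnight = 3 h 47 min; midnight → 2:41 AM = 2 h 41 min; span 6 h 28 min; less 30 min break → 5 h 58 min

5.97 hours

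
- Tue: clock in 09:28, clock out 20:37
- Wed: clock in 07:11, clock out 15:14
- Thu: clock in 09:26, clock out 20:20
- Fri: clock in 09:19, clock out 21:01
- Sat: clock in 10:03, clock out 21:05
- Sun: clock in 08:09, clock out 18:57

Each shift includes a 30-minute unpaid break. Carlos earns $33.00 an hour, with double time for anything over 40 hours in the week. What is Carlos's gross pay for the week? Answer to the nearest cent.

Tue: 09:28–20:37 = 11 h 9 min; less 30 min break → 10 h 39 min
Wed: 07:11–15:14 = 8 h 3 min; less 30 min break → 7 h 33 min
Thu: 09:26–20:20 = 10 h 54 min; less 30 min break → 10 h 24 min
Fri: 09:19–21:01 = 11 h 42 min; less 30 min break → 11 h 12 min
Sat: 10:03–21:05 = 11 h 2 min; less 30 min break → 10 h 32 min
Sun: 08:09–18:57 = 10 h 48 min; less 30 min break → 10 h 18 min
Total worked: 60 h 38 min = 3638 min.
Regular 40 h 0 min = 2400 min at $33.00/h; overtime 20 h 38 min = 1238 min at $66.00/h.
Pay = (2400 × $33.00 + 1238 × $66.00) ÷ 60 = $2681.80.

$2681.80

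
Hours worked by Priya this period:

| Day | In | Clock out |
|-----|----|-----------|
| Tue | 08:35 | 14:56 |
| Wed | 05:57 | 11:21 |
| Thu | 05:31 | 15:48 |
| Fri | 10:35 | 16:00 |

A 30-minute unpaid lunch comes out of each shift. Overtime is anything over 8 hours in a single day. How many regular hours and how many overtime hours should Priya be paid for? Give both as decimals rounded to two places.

Regular 23.67 hours, overtime 1.78 hours

Tue: 08:35–14:56 = 6 h 21 min; less 30 min break → 5 h 51 min
Wed: 05:57–11:21 = 5 h 24 min; less 30 min break → 4 h 54 min
Thu: 05:31–15:48 = 10 h 17 min; less 30 min break → 9 h 47 min
Fri: 10:35–16:00 = 5 h 25 min; less 30 min break → 4 h 55 min
Tue reg 5 h 51 min / OT 0 h 0 min; Wed reg 4 h 54 min / OT 0 h 0 min; Thu reg 8 h 0 min / OT 1 h 47 min; Fri reg 4 h 55 min / OT 0 h 0 min.
Totals: regular 23 h 40 min, overtime 1 h 47 min.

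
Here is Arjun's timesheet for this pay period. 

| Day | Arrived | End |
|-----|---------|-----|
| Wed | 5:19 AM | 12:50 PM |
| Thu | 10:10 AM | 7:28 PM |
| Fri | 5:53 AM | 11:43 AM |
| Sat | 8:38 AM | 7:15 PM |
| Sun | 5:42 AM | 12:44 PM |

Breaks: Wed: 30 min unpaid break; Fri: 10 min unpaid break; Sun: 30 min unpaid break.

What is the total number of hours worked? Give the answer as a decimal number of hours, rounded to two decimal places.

39.13 hours

Wed: 5:19 AM–12:50 PM = 7 h 31 min; less 30 min break → 7 h 1 min
Thu: 10:10 AM–7:28 PM = 9 h 18 min
Fri: 5:53 AM–11:43 AM = 5 h 50 min; less 10 min break → 5 h 40 min
Sat: 8:38 AM–7:15 PM = 10 h 37 min
Sun: 5:42 AM–12:44 PM = 7 h 2 min; less 30 min break → 6 h 32 min
Total: 7 h 1 min + 9 h 18 min + 5 h 40 min + 10 h 37 min + 6 h 32 min = 39 h 8 min.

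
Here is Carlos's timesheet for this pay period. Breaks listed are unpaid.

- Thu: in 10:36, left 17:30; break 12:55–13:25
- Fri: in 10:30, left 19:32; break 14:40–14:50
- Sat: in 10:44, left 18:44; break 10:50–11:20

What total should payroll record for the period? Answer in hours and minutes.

22 h 46 min

Thu: 10:36–17:30 = 6 h 54 min; less 30 min break → 6 h 24 min
Fri: 10:30–19:32 = 9 h 2 min; less 10 min break → 8 h 52 min
Sat: 10:44–18:44 = 8 h 0 min; less 30 min break → 7 h 30 min
Total: 6 h 24 min + 8 h 52 min + 7 h 30 min = 22 h 46 min.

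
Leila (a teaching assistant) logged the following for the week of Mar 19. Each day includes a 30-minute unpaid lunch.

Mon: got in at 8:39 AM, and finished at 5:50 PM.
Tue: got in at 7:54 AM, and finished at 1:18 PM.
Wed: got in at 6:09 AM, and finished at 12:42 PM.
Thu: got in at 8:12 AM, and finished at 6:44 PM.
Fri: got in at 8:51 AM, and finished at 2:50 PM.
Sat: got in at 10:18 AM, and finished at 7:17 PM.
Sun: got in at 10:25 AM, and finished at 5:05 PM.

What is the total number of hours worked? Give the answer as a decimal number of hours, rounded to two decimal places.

Mon: 8:39 AM–5:50 PM = 9 h 11 min; less 30 min break → 8 h 41 min
Tue: 7:54 AM–1:18 PM = 5 h 24 min; less 30 min break → 4 h 54 min
Wed: 6:09 AM–12:42 PM = 6 h 33 min; less 30 min break → 6 h 3 min
Thu: 8:12 AM–6:44 PM = 10 h 32 min; less 30 min break → 10 h 2 min
Fri: 8:51 AM–2:50 PM = 5 h 59 min; less 30 min break → 5 h 29 min
Sat: 10:18 AM–7:17 PM = 8 h 59 min; less 30 min break → 8 h 29 min
Sun: 10:25 AM–5:05 PM = 6 h 40 min; less 30 min break → 6 h 10 min
Total: 8 h 41 min + 4 h 54 min + 6 h 3 min + 10 h 2 min + 5 h 29 min + 8 h 29 min + 6 h 10 min = 49 h 48 min.

49.80 hours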